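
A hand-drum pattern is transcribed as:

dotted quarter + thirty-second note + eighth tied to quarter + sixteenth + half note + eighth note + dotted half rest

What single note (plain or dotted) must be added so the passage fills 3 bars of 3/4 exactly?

3 bars of 3/4 = 72 thirty-second notes.
Express everything in thirty-second notes: dotted quarter = 12; thirty-second note = 1; eighth tied to quarter (eighth + quarter) = 12; sixteenth = 2; half note = 16; eighth note = 4; dotted half rest = 24.
Adding: 12 + 1 + 12 + 2 + 16 + 4 + 24 = 71.
Remaining: 72 − 71 = 1 thirty-second note, which is a thirty-second note.

thirty-second note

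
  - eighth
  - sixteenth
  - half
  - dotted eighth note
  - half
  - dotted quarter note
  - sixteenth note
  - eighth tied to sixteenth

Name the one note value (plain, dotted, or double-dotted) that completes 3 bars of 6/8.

3 bars of 6/8 = 36 sixteenth notes.
Each duration in sixteenth notes: eighth = 2; sixteenth = 1; half = 8; dotted eighth note = 3; half = 8; dotted quarter note = 6; sixteenth note = 1; eighth tied to sixteenth (eighth + sixteenth) = 3.
Total: 2 + 1 + 8 + 3 + 8 + 6 + 1 + 3 = 32.
Remaining: 36 − 32 = 4 sixteenth notes, which is a quarter note.

quarter note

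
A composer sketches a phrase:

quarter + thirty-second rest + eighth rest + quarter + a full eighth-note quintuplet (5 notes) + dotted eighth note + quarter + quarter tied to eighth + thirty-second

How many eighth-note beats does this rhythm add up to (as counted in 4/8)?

One eighth-note beat = 4 thirty-second notes.
Each duration in thirty-second notes: quarter = 8; thirty-second rest = 1; eighth rest = 4; quarter = 8; a full eighth-note quintuplet (5 notes) (five quintuplet eighths span one half) = 16; dotted eighth note = 6; quarter = 8; quarter tied to eighth (quarter + eighth) = 12; thirty-second = 1.
Altogether 8 + 1 + 4 + 8 + 16 + 6 + 8 + 12 + 1 = 64.
64 ÷ 4 = 16 beats.

16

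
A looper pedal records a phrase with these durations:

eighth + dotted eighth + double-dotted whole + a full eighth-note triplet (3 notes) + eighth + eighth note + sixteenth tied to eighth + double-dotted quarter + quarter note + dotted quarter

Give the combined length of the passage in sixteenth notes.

61

In sixteenth notes: eighth = 2; dotted eighth = 3; double-dotted whole = 28; a full eighth-note triplet (3 notes) (three triplet eighths span one quarter) = 4; eighth = 2; eighth note = 2; sixteenth tied to eighth (sixteenth + eighth) = 3; double-dotted quarter = 7; quarter note = 4; dotted quarter = 6.
Altogether 2 + 3 + 28 + 4 + 2 + 2 + 3 + 7 + 4 + 6 = 61 sixteenth notes.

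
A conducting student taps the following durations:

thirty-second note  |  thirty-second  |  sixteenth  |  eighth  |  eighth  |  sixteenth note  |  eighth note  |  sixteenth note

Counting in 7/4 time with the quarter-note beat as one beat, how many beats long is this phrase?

2.5

One quarter-note beat = 8 thirty-second notes.
Convert each value to thirty-second notes: thirty-second note = 1; thirty-second = 1; sixteenth = 2; eighth = 4; eighth = 4; sixteenth note = 2; eighth note = 4; sixteenth note = 2.
Adding: 1 + 1 + 2 + 4 + 4 + 2 + 4 + 2 = 20.
20 ÷ 8 = 2.5 beats.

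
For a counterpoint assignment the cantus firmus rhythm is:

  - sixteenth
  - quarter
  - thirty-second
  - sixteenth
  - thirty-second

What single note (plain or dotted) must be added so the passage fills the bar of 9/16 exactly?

The bar of 9/16 = 18 thirty-second notes.
Working in thirty-second notes: sixteenth = 2; quarter = 8; thirty-second = 1; sixteenth = 2; thirty-second = 1.
Altogether 2 + 8 + 1 + 2 + 1 = 14.
Remaining: 18 − 14 = 4 thirty-second notes, which is a eighth note.

eighth note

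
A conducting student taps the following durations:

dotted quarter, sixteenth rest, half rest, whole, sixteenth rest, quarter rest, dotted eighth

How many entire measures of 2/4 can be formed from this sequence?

One bar of 2/4 = 8 sixteenth notes.
Express everything in sixteenth notes: dotted quarter = 6; sixteenth rest = 1; half rest = 8; whole = 16; sixteenth rest = 1; quarter rest = 4; dotted eighth = 3.
Altogether 6 + 1 + 8 + 16 + 1 + 4 + 3 = 39.
39 ÷ 8 = 4 complete bars with 7 left over.

4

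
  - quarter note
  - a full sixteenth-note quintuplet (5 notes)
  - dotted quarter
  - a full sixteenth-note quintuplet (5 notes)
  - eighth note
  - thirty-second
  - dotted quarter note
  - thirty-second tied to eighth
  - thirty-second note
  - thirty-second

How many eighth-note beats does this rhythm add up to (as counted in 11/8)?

15

One eighth-note beat = 4 thirty-second notes.
Convert each value to thirty-second notes: quarter note = 8; a full sixteenth-note quintuplet (5 notes) (five quintuplet sixteenths span one quarter) = 8; dotted quarter = 12; a full sixteenth-note quintuplet (5 notes) (five quintuplet sixteenths span one quarter) = 8; eighth note = 4; thirty-second = 1; dotted quarter note = 12; thirty-second tied to eighth (thirty-second + eighth) = 5; thirty-second note = 1; thirty-second = 1.
Adding: 8 + 8 + 12 + 8 + 4 + 1 + 12 + 5 + 1 + 1 = 60.
60 ÷ 4 = 15 beats.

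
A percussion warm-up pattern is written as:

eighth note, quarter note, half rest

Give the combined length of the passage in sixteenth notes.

Working in sixteenth notes: eighth note = 2; quarter note = 4; half rest = 8.
Sum: 2 + 4 + 8 = 14 sixteenth notes.

14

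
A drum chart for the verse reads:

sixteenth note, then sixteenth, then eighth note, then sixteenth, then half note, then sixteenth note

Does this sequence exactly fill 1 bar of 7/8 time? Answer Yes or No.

Yes

One bar of 7/8 = 14 sixteenth notes.
Each duration in sixteenth notes: sixteenth note = 1; sixteenth = 1; eighth note = 2; sixteenth = 1; half note = 8; sixteenth note = 1.
Altogether 1 + 1 + 2 + 1 + 8 + 1 = 14.
14 equals 14, so the answer is Yes.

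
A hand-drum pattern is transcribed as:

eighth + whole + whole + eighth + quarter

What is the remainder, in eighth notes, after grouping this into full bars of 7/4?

6

One bar of 7/4 = 14 eighth notes.
Express everything in eighth notes: eighth = 1; whole = 8; whole = 8; eighth = 1; quarter = 2.
Total: 1 + 8 + 8 + 1 + 2 = 20.
20 ÷ 14 = 1 complete bar with 6 eighth notes remaining.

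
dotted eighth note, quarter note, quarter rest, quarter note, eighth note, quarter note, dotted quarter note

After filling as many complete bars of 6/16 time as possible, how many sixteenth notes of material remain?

One bar of 6/16 = 6 sixteenth notes.
Convert each value to sixteenth notes: dotted eighth note = 3; quarter note = 4; quarter rest = 4; quarter note = 4; eighth note = 2; quarter note = 4; dotted quarter note = 6.
Adding: 3 + 4 + 4 + 4 + 2 + 4 + 6 = 27.
27 ÷ 6 = 4 complete bars with 3 sixteenth notes remaining.

3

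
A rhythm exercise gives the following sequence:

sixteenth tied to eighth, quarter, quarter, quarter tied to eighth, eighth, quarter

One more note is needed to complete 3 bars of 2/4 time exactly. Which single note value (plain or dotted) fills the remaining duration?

sixteenth note

3 bars of 2/4 = 24 sixteenth notes.
In sixteenth notes: sixteenth tied to eighth (sixteenth + eighth) = 3; quarter = 4; quarter = 4; quarter tied to eighth (quarter + eighth) = 6; eighth = 2; quarter = 4.
Adding: 3 + 4 + 4 + 6 + 2 + 4 = 23.
Remaining: 24 − 23 = 1 sixteenth note, which is a sixteenth note.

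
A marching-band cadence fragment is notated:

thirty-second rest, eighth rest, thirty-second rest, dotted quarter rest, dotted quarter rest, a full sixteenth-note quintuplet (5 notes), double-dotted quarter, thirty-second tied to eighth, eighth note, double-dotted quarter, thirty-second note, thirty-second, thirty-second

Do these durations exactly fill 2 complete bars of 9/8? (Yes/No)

One bar of 9/8 = 36 thirty-second notes, so 2 bars = 72.
In thirty-second notes: thirty-second rest = 1; eighth rest = 4; thirty-second rest = 1; dotted quarter rest = 12; dotted quarter rest = 12; a full sixteenth-note quintuplet (5 notes) (five quintuplet sixteenths span one quarter) = 8; double-dotted quarter = 14; thirty-second tied to eighth (thirty-second + eighth) = 5; eighth note = 4; double-dotted quarter = 14; thirty-second note = 1; thirty-second = 1; thirty-second = 1.
Total: 1 + 4 + 1 + 12 + 12 + 8 + 14 + 5 + 4 + 14 + 1 + 1 + 1 = 78.
78 exceeds 72, so the answer is No.

No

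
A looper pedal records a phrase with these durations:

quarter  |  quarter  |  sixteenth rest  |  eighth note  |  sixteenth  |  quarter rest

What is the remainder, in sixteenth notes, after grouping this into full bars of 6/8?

4

One bar of 6/8 = 12 sixteenth notes.
In sixteenth notes: quarter = 4; quarter = 4; sixteenth rest = 1; eighth note = 2; sixteenth = 1; quarter rest = 4.
Sum: 4 + 4 + 1 + 2 + 1 + 4 = 16.
16 ÷ 12 = 1 complete bar with 4 sixteenth notes remaining.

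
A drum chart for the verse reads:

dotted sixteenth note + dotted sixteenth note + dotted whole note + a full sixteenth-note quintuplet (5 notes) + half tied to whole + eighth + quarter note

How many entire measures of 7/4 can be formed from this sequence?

One bar of 7/4 = 56 thirty-second notes.
Each duration in thirty-second notes: dotted sixteenth note = 3; dotted sixteenth note = 3; dotted whole note = 48; a full sixteenth-note quintuplet (5 notes) (five quintuplet sixteenths span one quarter) = 8; half tied to whole (half + whole) = 48; eighth = 4; quarter note = 8.
Altogether 3 + 3 + 48 + 8 + 48 + 4 + 8 = 122.
122 ÷ 56 = 2 complete bars with 10 left over.

2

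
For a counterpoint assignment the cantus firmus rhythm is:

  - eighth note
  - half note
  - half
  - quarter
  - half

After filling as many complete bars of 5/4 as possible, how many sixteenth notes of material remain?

10

One bar of 5/4 = 10 eighth notes.
In eighth notes: eighth note = 1; half note = 4; half = 4; quarter = 2; half = 4.
Altogether 1 + 4 + 4 + 2 + 4 = 15.
15 ÷ 10 = 1 complete bar with 5 eighth notes remaining = 10 sixteenth notes.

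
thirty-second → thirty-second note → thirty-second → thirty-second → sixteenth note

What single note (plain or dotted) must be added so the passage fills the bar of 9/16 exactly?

The bar of 9/16 = 18 thirty-second notes.
In thirty-second notes: thirty-second = 1; thirty-second note = 1; thirty-second = 1; thirty-second = 1; sixteenth note = 2.
Adding: 1 + 1 + 1 + 1 + 2 = 6.
Remaining: 18 − 6 = 12 thirty-second notes, which is a dotted quarter note.

dotted quarter note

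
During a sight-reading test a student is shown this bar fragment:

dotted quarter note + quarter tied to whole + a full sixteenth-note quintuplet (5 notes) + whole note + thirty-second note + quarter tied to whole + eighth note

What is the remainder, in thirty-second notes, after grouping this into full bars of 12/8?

41

One bar of 12/8 = 48 thirty-second notes.
Convert each value to thirty-second notes: dotted quarter note = 12; quarter tied to whole (quarter + whole) = 40; a full sixteenth-note quintuplet (5 notes) (five quintuplet sixteenths span one quarter) = 8; whole note = 32; thirty-second note = 1; quarter tied to whole (quarter + whole) = 40; eighth note = 4.
Total: 12 + 40 + 8 + 32 + 1 + 40 + 4 = 137.
137 ÷ 48 = 2 complete bars with 41 thirty-second notes remaining.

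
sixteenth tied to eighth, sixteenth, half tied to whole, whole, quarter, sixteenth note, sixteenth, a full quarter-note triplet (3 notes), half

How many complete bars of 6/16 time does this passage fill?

One bar of 6/16 = 6 sixteenth notes.
Convert each value to sixteenth notes: sixteenth tied to eighth (sixteenth + eighth) = 3; sixteenth = 1; half tied to whole (half + whole) = 24; whole = 16; quarter = 4; sixteenth note = 1; sixteenth = 1; a full quarter-note triplet (3 notes) (three triplet quarters span one half) = 8; half = 8.
Altogether 3 + 1 + 24 + 16 + 4 + 1 + 1 + 8 + 8 = 66.
66 ÷ 6 = 11 complete bars with 0 left over.

11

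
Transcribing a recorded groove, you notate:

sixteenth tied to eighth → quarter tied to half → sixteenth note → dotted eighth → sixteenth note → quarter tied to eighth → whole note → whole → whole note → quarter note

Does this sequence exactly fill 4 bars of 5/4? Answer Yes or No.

One bar of 5/4 = 20 sixteenth notes, so 4 bars = 80.
Express everything in sixteenth notes: sixteenth tied to eighth (sixteenth + eighth) = 3; quarter tied to half (quarter + half) = 12; sixteenth note = 1; dotted eighth = 3; sixteenth note = 1; quarter tied to eighth (quarter + eighth) = 6; whole note = 16; whole = 16; whole note = 16; quarter note = 4.
Altogether 3 + 12 + 1 + 3 + 1 + 6 + 16 + 16 + 16 + 4 = 78.
78 falls short of 80, so the answer is No.

No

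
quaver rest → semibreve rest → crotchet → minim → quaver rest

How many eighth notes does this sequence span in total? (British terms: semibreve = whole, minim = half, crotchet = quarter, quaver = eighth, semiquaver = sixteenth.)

In eighth notes: quaver rest = 1; semibreve rest = 8; crotchet = 2; minim = 4; quaver rest = 1.
Altogether 1 + 8 + 2 + 4 + 1 = 16 eighth notes.

16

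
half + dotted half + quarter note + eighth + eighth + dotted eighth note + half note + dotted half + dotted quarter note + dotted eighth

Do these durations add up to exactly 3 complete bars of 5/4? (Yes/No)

One bar of 5/4 = 20 sixteenth notes, so 3 bars = 60.
Convert each value to sixteenth notes: half = 8; dotted half = 12; quarter note = 4; eighth = 2; eighth = 2; dotted eighth note = 3; half note = 8; dotted half = 12; dotted quarter note = 6; dotted eighth = 3.
Altogether 8 + 12 + 4 + 2 + 2 + 3 + 8 + 12 + 6 + 3 = 60.
60 equals 60, so the answer is Yes.

Yes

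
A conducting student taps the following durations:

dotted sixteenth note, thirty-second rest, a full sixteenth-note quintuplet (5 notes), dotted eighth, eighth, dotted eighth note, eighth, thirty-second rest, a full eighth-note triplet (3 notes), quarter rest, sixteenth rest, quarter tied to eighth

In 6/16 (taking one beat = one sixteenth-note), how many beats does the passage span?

31.5

One sixteenth-note beat = 2 thirty-second notes.
Working in thirty-second notes: dotted sixteenth note = 3; thirty-second rest = 1; a full sixteenth-note quintuplet (5 notes) (five quintuplet sixteenths span one quarter) = 8; dotted eighth = 6; eighth = 4; dotted eighth note = 6; eighth = 4; thirty-second rest = 1; a full eighth-note triplet (3 notes) (three triplet eighths span one quarter) = 8; quarter rest = 8; sixteenth rest = 2; quarter tied to eighth (quarter + eighth) = 12.
Adding: 3 + 1 + 8 + 6 + 4 + 6 + 4 + 1 + 8 + 8 + 2 + 12 = 63.
63 ÷ 2 = 31.5 beats.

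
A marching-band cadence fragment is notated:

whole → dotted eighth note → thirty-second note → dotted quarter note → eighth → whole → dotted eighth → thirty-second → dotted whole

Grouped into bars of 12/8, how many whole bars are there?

One bar of 12/8 = 48 thirty-second notes.
In thirty-second notes: whole = 32; dotted eighth note = 6; thirty-second note = 1; dotted quarter note = 12; eighth = 4; whole = 32; dotted eighth = 6; thirty-second = 1; dotted whole = 48.
Sum: 32 + 6 + 1 + 12 + 4 + 32 + 6 + 1 + 48 = 142.
142 ÷ 48 = 2 complete bars with 46 left over.

2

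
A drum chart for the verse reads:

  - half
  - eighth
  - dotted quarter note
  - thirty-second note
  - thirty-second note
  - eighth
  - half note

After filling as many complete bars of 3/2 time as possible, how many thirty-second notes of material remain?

6

One bar of 3/2 = 48 thirty-second notes.
Convert each value to thirty-second notes: half = 16; eighth = 4; dotted quarter note = 12; thirty-second note = 1; thirty-second note = 1; eighth = 4; half note = 16.
Sum: 16 + 4 + 12 + 1 + 1 + 4 + 16 = 54.
54 ÷ 48 = 1 complete bar with 6 thirty-second notes remaining.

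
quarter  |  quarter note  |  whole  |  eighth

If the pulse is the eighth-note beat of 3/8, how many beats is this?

One eighth-note beat = 2 sixteenth notes.
Convert each value to sixteenth notes: quarter = 4; quarter note = 4; whole = 16; eighth = 2.
Total: 4 + 4 + 16 + 2 = 26.
26 ÷ 2 = 13 beats.

13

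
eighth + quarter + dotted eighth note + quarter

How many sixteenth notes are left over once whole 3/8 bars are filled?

1

One bar of 3/8 = 6 sixteenth notes.
Working in sixteenth notes: eighth = 2; quarter = 4; dotted eighth note = 3; quarter = 4.
Sum: 2 + 4 + 3 + 4 = 13.
13 ÷ 6 = 2 complete bars with 1 sixteenth note remaining.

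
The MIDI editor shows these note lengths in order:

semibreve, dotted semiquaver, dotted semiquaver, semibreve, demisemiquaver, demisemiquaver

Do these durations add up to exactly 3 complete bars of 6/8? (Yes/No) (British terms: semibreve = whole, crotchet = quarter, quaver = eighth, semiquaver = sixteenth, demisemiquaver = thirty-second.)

One bar of 6/8 = 24 thirty-second notes, so 3 bars = 72.
Working in thirty-second notes: semibreve = 32; dotted semiquaver = 3; dotted semiquaver = 3; semibreve = 32; demisemiquaver = 1; demisemiquaver = 1.
Adding: 32 + 3 + 3 + 32 + 1 + 1 = 72.
72 equals 72, so the answer is Yes.

Yes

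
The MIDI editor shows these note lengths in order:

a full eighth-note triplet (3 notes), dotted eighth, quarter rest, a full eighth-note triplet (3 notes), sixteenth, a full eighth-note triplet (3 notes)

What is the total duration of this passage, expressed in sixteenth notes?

20

Working in sixteenth notes: a full eighth-note triplet (3 notes) (three triplet eighths span one quarter) = 4; dotted eighth = 3; quarter rest = 4; a full eighth-note triplet (3 notes) (three triplet eighths span one quarter) = 4; sixteenth = 1; a full eighth-note triplet (3 notes) (three triplet eighths span one quarter) = 4.
Total: 4 + 3 + 4 + 4 + 1 + 4 = 20 sixteenth notes.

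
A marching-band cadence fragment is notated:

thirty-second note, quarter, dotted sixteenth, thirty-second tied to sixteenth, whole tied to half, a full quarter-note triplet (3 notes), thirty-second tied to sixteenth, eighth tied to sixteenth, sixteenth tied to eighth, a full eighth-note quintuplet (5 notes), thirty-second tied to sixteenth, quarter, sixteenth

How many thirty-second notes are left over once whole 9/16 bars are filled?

One bar of 9/16 = 18 thirty-second notes.
Each duration in thirty-second notes: thirty-second note = 1; quarter = 8; dotted sixteenth = 3; thirty-second tied to sixteenth (thirty-second + sixteenth) = 3; whole tied to half (whole + half) = 48; a full quarter-note triplet (3 notes) (three triplet quarters span one half) = 16; thirty-second tied to sixteenth (thirty-second + sixteenth) = 3; eighth tied to sixteenth (eighth + sixteenth) = 6; sixteenth tied to eighth (sixteenth + eighth) = 6; a full eighth-note quintuplet (5 notes) (five quintuplet eighths span one half) = 16; thirty-second tied to sixteenth (thirty-second + sixteenth) = 3; quarter = 8; sixteenth = 2.
Altogether 1 + 8 + 3 + 3 + 48 + 16 + 3 + 6 + 6 + 16 + 3 + 8 + 2 = 123.
123 ÷ 18 = 6 complete bars with 15 thirty-second notes remaining.

15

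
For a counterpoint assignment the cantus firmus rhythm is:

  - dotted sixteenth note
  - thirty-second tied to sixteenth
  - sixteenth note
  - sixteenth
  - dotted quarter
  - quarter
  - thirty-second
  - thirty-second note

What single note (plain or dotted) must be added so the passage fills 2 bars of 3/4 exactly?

2 bars of 3/4 = 48 thirty-second notes.
In thirty-second notes: dotted sixteenth note = 3; thirty-second tied to sixteenth (thirty-second + sixteenth) = 3; sixteenth note = 2; sixteenth = 2; dotted quarter = 12; quarter = 8; thirty-second = 1; thirty-second note = 1.
Altogether 3 + 3 + 2 + 2 + 12 + 8 + 1 + 1 = 32.
Remaining: 48 − 32 = 16 thirty-second notes, which is a half note.

half note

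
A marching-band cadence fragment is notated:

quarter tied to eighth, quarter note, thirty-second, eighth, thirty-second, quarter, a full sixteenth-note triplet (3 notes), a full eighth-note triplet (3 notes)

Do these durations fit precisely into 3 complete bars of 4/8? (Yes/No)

One bar of 4/8 = 16 thirty-second notes, so 3 bars = 48.
Working in thirty-second notes: quarter tied to eighth (quarter + eighth) = 12; quarter note = 8; thirty-second = 1; eighth = 4; thirty-second = 1; quarter = 8; a full sixteenth-note triplet (3 notes) (three triplet sixteenths span one eighth) = 4; a full eighth-note triplet (3 notes) (three triplet eighths span one quarter) = 8.
Adding: 12 + 8 + 1 + 4 + 1 + 8 + 4 + 8 = 46.
46 falls short of 48, so the answer is No.

No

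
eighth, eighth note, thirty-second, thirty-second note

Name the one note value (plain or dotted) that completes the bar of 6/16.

sixteenth note

The bar of 6/16 = 12 thirty-second notes.
In thirty-second notes: eighth = 4; eighth note = 4; thirty-second = 1; thirty-second note = 1.
Altogether 4 + 4 + 1 + 1 = 10.
Remaining: 12 − 10 = 2 thirty-second notes, which is a sixteenth note.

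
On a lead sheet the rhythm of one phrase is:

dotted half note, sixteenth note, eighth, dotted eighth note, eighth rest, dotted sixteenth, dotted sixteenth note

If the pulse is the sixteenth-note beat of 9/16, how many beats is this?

23

One sixteenth-note beat = 2 thirty-second notes.
Express everything in thirty-second notes: dotted half note = 24; sixteenth note = 2; eighth = 4; dotted eighth note = 6; eighth rest = 4; dotted sixteenth = 3; dotted sixteenth note = 3.
Adding: 24 + 2 + 4 + 6 + 4 + 3 + 3 = 46.
46 ÷ 2 = 23 beats.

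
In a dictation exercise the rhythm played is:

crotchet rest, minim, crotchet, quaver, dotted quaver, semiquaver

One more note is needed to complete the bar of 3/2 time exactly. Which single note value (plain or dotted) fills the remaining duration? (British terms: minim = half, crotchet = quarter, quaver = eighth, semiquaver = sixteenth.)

eighth note

The bar of 3/2 = 24 sixteenth notes.
Working in sixteenth notes: crotchet rest = 4; minim = 8; crotchet = 4; quaver = 2; dotted quaver = 3; semiquaver = 1.
Total: 4 + 8 + 4 + 2 + 3 + 1 = 22.
Remaining: 24 − 22 = 2 sixteenth notes, which is a eighth note.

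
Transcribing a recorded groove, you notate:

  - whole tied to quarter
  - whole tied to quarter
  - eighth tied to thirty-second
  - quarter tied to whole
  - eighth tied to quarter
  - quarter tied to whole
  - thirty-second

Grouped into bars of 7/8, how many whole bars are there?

One bar of 7/8 = 28 thirty-second notes.
Working in thirty-second notes: whole tied to quarter (whole + quarter) = 40; whole tied to quarter (whole + quarter) = 40; eighth tied to thirty-second (eighth + thirty-second) = 5; quarter tied to whole (quarter + whole) = 40; eighth tied to quarter (eighth + quarter) = 12; quarter tied to whole (quarter + whole) = 40; thirty-second = 1.
Total: 40 + 40 + 5 + 40 + 12 + 40 + 1 = 178.
178 ÷ 28 = 6 complete bars with 10 left over.

6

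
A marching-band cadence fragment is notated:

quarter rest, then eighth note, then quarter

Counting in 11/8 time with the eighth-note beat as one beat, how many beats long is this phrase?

One eighth-note beat = 2 sixteenth notes.
Each duration in sixteenth notes: quarter rest = 4; eighth note = 2; quarter = 4.
Total: 4 + 2 + 4 = 10.
10 ÷ 2 = 5 beats.

5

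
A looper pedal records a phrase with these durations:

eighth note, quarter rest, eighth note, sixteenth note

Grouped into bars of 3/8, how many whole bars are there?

One bar of 3/8 = 6 sixteenth notes.
Each duration in sixteenth notes: eighth note = 2; quarter rest = 4; eighth note = 2; sixteenth note = 1.
Total: 2 + 4 + 2 + 1 = 9.
9 ÷ 6 = 1 complete bar with 3 left over.

1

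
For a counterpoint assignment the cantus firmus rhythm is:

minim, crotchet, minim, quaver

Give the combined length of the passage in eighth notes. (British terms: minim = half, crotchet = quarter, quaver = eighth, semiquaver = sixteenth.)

Express everything in eighth notes: minim = 4; crotchet = 2; minim = 4; quaver = 1.
Sum: 4 + 2 + 4 + 1 = 11 eighth notes.

11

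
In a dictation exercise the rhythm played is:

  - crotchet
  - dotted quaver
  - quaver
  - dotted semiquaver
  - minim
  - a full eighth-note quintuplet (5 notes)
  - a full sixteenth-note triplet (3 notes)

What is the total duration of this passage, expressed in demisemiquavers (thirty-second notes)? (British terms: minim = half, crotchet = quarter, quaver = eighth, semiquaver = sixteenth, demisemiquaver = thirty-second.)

57

In thirty-second notes: crotchet = 8; dotted quaver = 6; quaver = 4; dotted semiquaver = 3; minim = 16; a full eighth-note quintuplet (5 notes) (five quintuplet eighths span one half) = 16; a full sixteenth-note triplet (3 notes) (three triplet sixteenths span one eighth) = 4.
Altogether 8 + 6 + 4 + 3 + 16 + 16 + 4 = 57 thirty-second notes.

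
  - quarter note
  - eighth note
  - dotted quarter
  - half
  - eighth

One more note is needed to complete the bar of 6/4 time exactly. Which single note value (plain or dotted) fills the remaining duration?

The bar of 6/4 = 12 eighth notes.
In eighth notes: quarter note = 2; eighth note = 1; dotted quarter = 3; half = 4; eighth = 1.
Adding: 2 + 1 + 3 + 4 + 1 = 11.
Remaining: 12 − 11 = 1 eighth note, which is a eighth note.

eighth note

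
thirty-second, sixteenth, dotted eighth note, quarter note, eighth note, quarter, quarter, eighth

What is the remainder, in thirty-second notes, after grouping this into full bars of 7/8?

13

One bar of 7/8 = 28 thirty-second notes.
Express everything in thirty-second notes: thirty-second = 1; sixteenth = 2; dotted eighth note = 6; quarter note = 8; eighth note = 4; quarter = 8; quarter = 8; eighth = 4.
Sum: 1 + 2 + 6 + 8 + 4 + 8 + 8 + 4 = 41.
41 ÷ 28 = 1 complete bar with 13 thirty-second notes remaining.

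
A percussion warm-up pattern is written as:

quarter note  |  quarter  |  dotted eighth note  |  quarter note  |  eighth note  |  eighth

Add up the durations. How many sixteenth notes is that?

Each duration in sixteenth notes: quarter note = 4; quarter = 4; dotted eighth note = 3; quarter note = 4; eighth note = 2; eighth = 2.
Total: 4 + 4 + 3 + 4 + 2 + 2 = 19 sixteenth notes.

19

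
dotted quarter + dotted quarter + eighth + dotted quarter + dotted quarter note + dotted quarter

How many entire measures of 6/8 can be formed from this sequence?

One bar of 6/8 = 6 eighth notes.
Convert each value to eighth notes: dotted quarter = 3; dotted quarter = 3; eighth = 1; dotted quarter = 3; dotted quarter note = 3; dotted quarter = 3.
Adding: 3 + 3 + 1 + 3 + 3 + 3 = 16.
16 ÷ 6 = 2 complete bars with 4 left over.

2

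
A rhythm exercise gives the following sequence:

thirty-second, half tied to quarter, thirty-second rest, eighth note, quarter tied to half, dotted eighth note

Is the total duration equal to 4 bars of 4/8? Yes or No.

No

One bar of 4/8 = 16 thirty-second notes, so 4 bars = 64.
Express everything in thirty-second notes: thirty-second = 1; half tied to quarter (half + quarter) = 24; thirty-second rest = 1; eighth note = 4; quarter tied to half (quarter + half) = 24; dotted eighth note = 6.
Total: 1 + 24 + 1 + 4 + 24 + 6 = 60.
60 falls short of 64, so the answer is No.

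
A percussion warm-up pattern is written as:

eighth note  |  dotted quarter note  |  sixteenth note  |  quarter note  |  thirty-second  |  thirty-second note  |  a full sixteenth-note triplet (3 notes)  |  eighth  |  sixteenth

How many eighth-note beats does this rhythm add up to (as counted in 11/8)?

One eighth-note beat = 4 thirty-second notes.
Working in thirty-second notes: eighth note = 4; dotted quarter note = 12; sixteenth note = 2; quarter note = 8; thirty-second = 1; thirty-second note = 1; a full sixteenth-note triplet (3 notes) (three triplet sixteenths span one eighth) = 4; eighth = 4; sixteenth = 2.
Adding: 4 + 12 + 2 + 8 + 1 + 1 + 4 + 4 + 2 = 38.
38 ÷ 4 = 9.5 beats.

9.5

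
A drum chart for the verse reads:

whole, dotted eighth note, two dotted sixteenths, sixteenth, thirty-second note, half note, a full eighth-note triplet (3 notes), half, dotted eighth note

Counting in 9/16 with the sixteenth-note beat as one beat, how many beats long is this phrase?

46.5

One sixteenth-note beat = 2 thirty-second notes.
Working in thirty-second notes: whole = 32; dotted eighth note = 6; dotted sixteenth = 3; dotted sixteenth = 3; sixteenth = 2; thirty-second note = 1; half note = 16; a full eighth-note triplet (3 notes) (three triplet eighths span one quarter) = 8; half = 16; dotted eighth note = 6.
Altogether 32 + 6 + 3 + 3 + 2 + 1 + 16 + 8 + 16 + 6 = 93.
93 ÷ 2 = 46.5 beats.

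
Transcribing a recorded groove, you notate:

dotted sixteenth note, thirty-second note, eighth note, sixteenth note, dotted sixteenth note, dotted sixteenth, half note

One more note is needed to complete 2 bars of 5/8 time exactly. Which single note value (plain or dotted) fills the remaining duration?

quarter note

2 bars of 5/8 = 40 thirty-second notes.
In thirty-second notes: dotted sixteenth note = 3; thirty-second note = 1; eighth note = 4; sixteenth note = 2; dotted sixteenth note = 3; dotted sixteenth = 3; half note = 16.
Altogether 3 + 1 + 4 + 2 + 3 + 3 + 16 = 32.
Remaining: 40 − 32 = 8 thirty-second notes, which is a quarter note.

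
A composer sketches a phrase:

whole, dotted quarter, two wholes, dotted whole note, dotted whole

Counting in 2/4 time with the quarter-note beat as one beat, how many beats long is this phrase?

One quarter-note beat = 2 eighth notes.
Each duration in eighth notes: whole = 8; dotted quarter = 3; whole = 8; whole = 8; dotted whole note = 12; dotted whole = 12.
Adding: 8 + 3 + 8 + 8 + 12 + 12 = 51.
51 ÷ 2 = 25.5 beats.

25.5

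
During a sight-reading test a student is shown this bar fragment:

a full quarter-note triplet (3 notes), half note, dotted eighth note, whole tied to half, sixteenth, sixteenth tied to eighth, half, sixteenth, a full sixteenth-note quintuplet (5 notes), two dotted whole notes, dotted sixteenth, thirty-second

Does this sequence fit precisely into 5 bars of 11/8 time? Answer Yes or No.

Yes

One bar of 11/8 = 44 thirty-second notes, so 5 bars = 220.
Convert each value to thirty-second notes: a full quarter-note triplet (3 notes) (three triplet quarters span one half) = 16; half note = 16; dotted eighth note = 6; whole tied to half (whole + half) = 48; sixteenth = 2; sixteenth tied to eighth (sixteenth + eighth) = 6; half = 16; sixteenth = 2; a full sixteenth-note quintuplet (5 notes) (five quintuplet sixteenths span one quarter) = 8; dotted whole note = 48; dotted whole note = 48; dotted sixteenth = 3; thirty-second = 1.
Total: 16 + 16 + 6 + 48 + 2 + 6 + 16 + 2 + 8 + 48 + 48 + 3 + 1 = 220.
220 equals 220, so the answer is Yes.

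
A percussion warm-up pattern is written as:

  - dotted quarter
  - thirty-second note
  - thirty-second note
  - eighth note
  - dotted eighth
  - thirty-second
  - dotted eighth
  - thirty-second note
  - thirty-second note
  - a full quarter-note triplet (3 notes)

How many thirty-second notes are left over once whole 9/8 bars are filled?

13

One bar of 9/8 = 36 thirty-second notes.
Convert each value to thirty-second notes: dotted quarter = 12; thirty-second note = 1; thirty-second note = 1; eighth note = 4; dotted eighth = 6; thirty-second = 1; dotted eighth = 6; thirty-second note = 1; thirty-second note = 1; a full quarter-note triplet (3 notes) (three triplet quarters span one half) = 16.
Sum: 12 + 1 + 1 + 4 + 6 + 1 + 6 + 1 + 1 + 16 = 49.
49 ÷ 36 = 1 complete bar with 13 thirty-second notes remaining.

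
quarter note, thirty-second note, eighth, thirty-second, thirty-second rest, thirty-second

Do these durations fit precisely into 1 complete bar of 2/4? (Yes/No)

Yes

One bar of 2/4 = 16 thirty-second notes.
Working in thirty-second notes: quarter note = 8; thirty-second note = 1; eighth = 4; thirty-second = 1; thirty-second rest = 1; thirty-second = 1.
Sum: 8 + 1 + 4 + 1 + 1 + 1 = 16.
16 equals 16, so the answer is Yes.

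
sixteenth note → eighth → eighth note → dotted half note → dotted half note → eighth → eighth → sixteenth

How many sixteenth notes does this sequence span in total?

Each duration in sixteenth notes: sixteenth note = 1; eighth = 2; eighth note = 2; dotted half note = 12; dotted half note = 12; eighth = 2; eighth = 2; sixteenth = 1.
Sum: 1 + 2 + 2 + 12 + 12 + 2 + 2 + 1 = 34 sixteenth notes.

34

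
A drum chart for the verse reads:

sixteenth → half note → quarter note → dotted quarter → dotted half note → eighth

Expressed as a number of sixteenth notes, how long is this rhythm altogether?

33

Each duration in sixteenth notes: sixteenth = 1; half note = 8; quarter note = 4; dotted quarter = 6; dotted half note = 12; eighth = 2.
Altogether 1 + 8 + 4 + 6 + 12 + 2 = 33 sixteenth notes.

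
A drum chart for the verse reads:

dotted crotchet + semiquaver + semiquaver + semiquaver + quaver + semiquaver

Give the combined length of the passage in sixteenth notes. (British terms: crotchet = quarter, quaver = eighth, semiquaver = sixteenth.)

Express everything in sixteenth notes: dotted crotchet = 6; semiquaver = 1; semiquaver = 1; semiquaver = 1; quaver = 2; semiquaver = 1.
Adding: 6 + 1 + 1 + 1 + 2 + 1 = 12 sixteenth notes.

12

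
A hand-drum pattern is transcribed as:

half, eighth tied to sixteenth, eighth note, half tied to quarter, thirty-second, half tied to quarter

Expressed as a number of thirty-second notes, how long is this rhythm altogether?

Express everything in thirty-second notes: half = 16; eighth tied to sixteenth (eighth + sixteenth) = 6; eighth note = 4; half tied to quarter (half + quarter) = 24; thirty-second = 1; half tied to quarter (half + quarter) = 24.
Total: 16 + 6 + 4 + 24 + 1 + 24 = 75 thirty-second notes.

75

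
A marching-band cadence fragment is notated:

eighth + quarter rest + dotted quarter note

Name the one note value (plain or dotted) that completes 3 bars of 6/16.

3 bars of 6/16 = 9 eighth notes.
In eighth notes: eighth = 1; quarter rest = 2; dotted quarter note = 3.
Altogether 1 + 2 + 3 = 6.
Remaining: 9 − 6 = 3 eighth notes, which is a dotted quarter note.

dotted quarter note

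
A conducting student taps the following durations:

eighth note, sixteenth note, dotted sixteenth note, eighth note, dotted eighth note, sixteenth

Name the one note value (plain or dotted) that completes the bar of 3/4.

The bar of 3/4 = 24 thirty-second notes.
Each duration in thirty-second notes: eighth note = 4; sixteenth note = 2; dotted sixteenth note = 3; eighth note = 4; dotted eighth note = 6; sixteenth = 2.
Adding: 4 + 2 + 3 + 4 + 6 + 2 = 21.
Remaining: 24 − 21 = 3 thirty-second notes, which is a dotted sixteenth note.

dotted sixteenth note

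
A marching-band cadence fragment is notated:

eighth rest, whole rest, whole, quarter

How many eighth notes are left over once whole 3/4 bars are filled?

1

One bar of 3/4 = 6 eighth notes.
Convert each value to eighth notes: eighth rest = 1; whole rest = 8; whole = 8; quarter = 2.
Sum: 1 + 8 + 8 + 2 = 19.
19 ÷ 6 = 3 complete bars with 1 eighth note remaining.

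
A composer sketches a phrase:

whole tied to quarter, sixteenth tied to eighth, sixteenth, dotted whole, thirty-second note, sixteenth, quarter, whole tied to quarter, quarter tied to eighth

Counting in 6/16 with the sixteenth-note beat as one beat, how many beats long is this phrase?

79.5

One sixteenth-note beat = 2 thirty-second notes.
In thirty-second notes: whole tied to quarter (whole + quarter) = 40; sixteenth tied to eighth (sixteenth + eighth) = 6; sixteenth = 2; dotted whole = 48; thirty-second note = 1; sixteenth = 2; quarter = 8; whole tied to quarter (whole + quarter) = 40; quarter tied to eighth (quarter + eighth) = 12.
Sum: 40 + 6 + 2 + 48 + 1 + 2 + 8 + 40 + 12 = 159.
159 ÷ 2 = 79.5 beats.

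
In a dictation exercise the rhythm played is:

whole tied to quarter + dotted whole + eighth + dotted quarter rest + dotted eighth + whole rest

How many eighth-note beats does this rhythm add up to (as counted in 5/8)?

One eighth-note beat = 2 sixteenth notes.
Convert each value to sixteenth notes: whole tied to quarter (whole + quarter) = 20; dotted whole = 24; eighth = 2; dotted quarter rest = 6; dotted eighth = 3; whole rest = 16.
Sum: 20 + 24 + 2 + 6 + 3 + 16 = 71.
71 ÷ 2 = 35.5 beats.

35.5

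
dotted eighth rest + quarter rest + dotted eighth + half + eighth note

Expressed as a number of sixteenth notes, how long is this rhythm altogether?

20

Convert each value to sixteenth notes: dotted eighth rest = 3; quarter rest = 4; dotted eighth = 3; half = 8; eighth note = 2.
Total: 3 + 4 + 3 + 8 + 2 = 20 sixteenth notes.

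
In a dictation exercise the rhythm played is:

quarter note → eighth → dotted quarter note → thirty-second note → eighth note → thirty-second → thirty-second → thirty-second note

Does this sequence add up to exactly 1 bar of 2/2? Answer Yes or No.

One bar of 2/2 = 32 thirty-second notes.
Working in thirty-second notes: quarter note = 8; eighth = 4; dotted quarter note = 12; thirty-second note = 1; eighth note = 4; thirty-second = 1; thirty-second = 1; thirty-second note = 1.
Adding: 8 + 4 + 12 + 1 + 4 + 1 + 1 + 1 = 32.
32 equals 32, so the answer is Yes.

Yes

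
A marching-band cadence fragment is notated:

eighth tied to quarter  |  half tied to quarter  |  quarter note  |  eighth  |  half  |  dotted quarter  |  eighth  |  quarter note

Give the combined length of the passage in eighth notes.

22

Convert each value to eighth notes: eighth tied to quarter (eighth + quarter) = 3; half tied to quarter (half + quarter) = 6; quarter note = 2; eighth = 1; half = 4; dotted quarter = 3; eighth = 1; quarter note = 2.
Adding: 3 + 6 + 2 + 1 + 4 + 3 + 1 + 2 = 22 eighth notes.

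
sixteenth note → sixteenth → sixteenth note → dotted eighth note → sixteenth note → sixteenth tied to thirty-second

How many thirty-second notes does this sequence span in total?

In thirty-second notes: sixteenth note = 2; sixteenth = 2; sixteenth note = 2; dotted eighth note = 6; sixteenth note = 2; sixteenth tied to thirty-second (sixteenth + thirty-second) = 3.
Total: 2 + 2 + 2 + 6 + 2 + 3 = 17 thirty-second notes.

17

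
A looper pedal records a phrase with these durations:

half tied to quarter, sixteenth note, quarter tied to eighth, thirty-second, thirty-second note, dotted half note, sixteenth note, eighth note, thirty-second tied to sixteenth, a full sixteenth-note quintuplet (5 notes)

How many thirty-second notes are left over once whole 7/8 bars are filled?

One bar of 7/8 = 28 thirty-second notes.
Working in thirty-second notes: half tied to quarter (half + quarter) = 24; sixteenth note = 2; quarter tied to eighth (quarter + eighth) = 12; thirty-second = 1; thirty-second note = 1; dotted half note = 24; sixteenth note = 2; eighth note = 4; thirty-second tied to sixteenth (thirty-second + sixteenth) = 3; a full sixteenth-note quintuplet (5 notes) (five quintuplet sixteenths span one quarter) = 8.
Adding: 24 + 2 + 12 + 1 + 1 + 24 + 2 + 4 + 3 + 8 = 81.
81 ÷ 28 = 2 complete bars with 25 thirty-second notes remaining.

25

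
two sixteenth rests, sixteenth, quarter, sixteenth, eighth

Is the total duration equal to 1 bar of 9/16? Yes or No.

No

One bar of 9/16 = 9 sixteenth notes.
Convert each value to sixteenth notes: sixteenth rest = 1; sixteenth rest = 1; sixteenth = 1; quarter = 4; sixteenth = 1; eighth = 2.
Adding: 1 + 1 + 1 + 4 + 1 + 2 = 10.
10 exceeds 9, so the answer is No.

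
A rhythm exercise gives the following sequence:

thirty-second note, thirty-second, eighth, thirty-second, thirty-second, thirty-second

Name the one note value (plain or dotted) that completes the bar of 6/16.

The bar of 6/16 = 12 thirty-second notes.
Express everything in thirty-second notes: thirty-second note = 1; thirty-second = 1; eighth = 4; thirty-second = 1; thirty-second = 1; thirty-second = 1.
Total: 1 + 1 + 4 + 1 + 1 + 1 = 9.
Remaining: 12 − 9 = 3 thirty-second notes, which is a dotted sixteenth note.

dotted sixteenth note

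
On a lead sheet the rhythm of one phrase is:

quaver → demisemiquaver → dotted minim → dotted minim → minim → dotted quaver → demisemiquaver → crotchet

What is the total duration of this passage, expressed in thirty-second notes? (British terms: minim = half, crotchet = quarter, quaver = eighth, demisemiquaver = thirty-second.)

Working in thirty-second notes: quaver = 4; demisemiquaver = 1; dotted minim = 24; dotted minim = 24; minim = 16; dotted quaver = 6; demisemiquaver = 1; crotchet = 8.
Sum: 4 + 1 + 24 + 24 + 16 + 6 + 1 + 8 = 84 thirty-second notes.

84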